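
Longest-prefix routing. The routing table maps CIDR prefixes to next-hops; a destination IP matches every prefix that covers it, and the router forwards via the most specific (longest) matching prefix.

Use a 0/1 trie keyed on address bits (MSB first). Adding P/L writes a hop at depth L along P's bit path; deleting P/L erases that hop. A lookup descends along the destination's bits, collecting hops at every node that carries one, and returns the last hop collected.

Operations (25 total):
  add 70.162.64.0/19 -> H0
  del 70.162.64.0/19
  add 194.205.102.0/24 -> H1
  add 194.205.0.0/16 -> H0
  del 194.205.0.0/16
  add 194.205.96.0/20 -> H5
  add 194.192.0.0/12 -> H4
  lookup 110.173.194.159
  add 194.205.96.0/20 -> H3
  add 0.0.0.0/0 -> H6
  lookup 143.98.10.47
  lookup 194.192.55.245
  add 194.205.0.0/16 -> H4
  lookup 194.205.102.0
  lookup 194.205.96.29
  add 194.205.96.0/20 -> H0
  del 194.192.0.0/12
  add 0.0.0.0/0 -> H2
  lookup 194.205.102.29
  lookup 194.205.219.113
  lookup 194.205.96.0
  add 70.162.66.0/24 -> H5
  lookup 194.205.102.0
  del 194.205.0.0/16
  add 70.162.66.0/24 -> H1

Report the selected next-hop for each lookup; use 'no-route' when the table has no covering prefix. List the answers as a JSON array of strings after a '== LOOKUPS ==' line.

Apply in order:
  + 70.162.64.0/19 (H0) depth=19
  - 70.162.64.0/19 clear@19
  + 194.205.102.0/24 (H1) depth=24
  + 194.205.0.0/16 (H0) depth=16
  - 194.205.0.0/16 clear@16
  + 194.205.96.0/20 (H5) depth=20
  + 194.192.0.0/12 (H4) depth=12
  lookup 110.173.194.159: bits 01 walk d0:-→d1:-→d2:- -> no-route
  + 194.205.96.0/20 (H3) depth=20
  + 0.0.0.0/0 (H6) depth=0
  lookup 143.98.10.47: bits 1 walk d0:H6→d1:- -> H6
  lookup 194.192.55.245: bits 110000101100 walk d0:H6→d1:-→d2:-→d3:-→d4:-→d5:-→d6:-→d7:-→d8:-→d9:-→d10:-→d11:-→d12:H4 -> H4
  + 194.205.0.0/16 (H4) depth=16
  lookup 194.205.102.0: bits 110000101100110101100110 walk d0:H6→d1:-→d2:-→d3:-→d4:-→d5:-→d6:-→d7:-→d8:-→d9:-→d10:-→d11:-→d12:H4→d13:-→d14:-→d15:-→d16:H4→d17:-→d18:-→d19:-→d20:H3→d21:-→d22:-→d23:-→d24:H1 -> H1
  lookup 194.205.96.29: bits 110000101100110101100 walk d0:H6→d1:-→d2:-→d3:-→d4:-→d5:-→d6:-→d7:-→d8:-→d9:-→d10:-→d11:-→d12:H4→d13:-→d14:-→d15:-→d16:H4→d17:-→d18:-→d19:-→d20:H3→d21:- -> H3
  + 194.205.96.0/20 (H0) depth=20
  - 194.192.0.0/12 clear@12
  + 0.0.0.0/0 (H2) depth=0
  lookup 194.205.102.29: bits 110000101100110101100110 walk d0:H2→d1:-→d2:-→d3:-→d4:-→d5:-→d6:-→d7:-→d8:-→d9:-→d10:-→d11:-→d12:-→d13:-→d14:-→d15:-→d16:H4→d17:-→d18:-→d19:-→d20:H0→d21:-→d22:-→d23:-→d24:H1 -> H1
  lookup 194.205.219.113: bits 1100001011001101 walk d0:H2→d1:-→d2:-→d3:-→d4:-→d5:-→d6:-→d7:-→d8:-→d9:-→d10:-→d11:-→d12:-→d13:-→d14:-→d15:-→d16:H4 -> H4
  lookup 194.205.96.0: bits 110000101100110101100 walk d0:H2→d1:-→d2:-→d3:-→d4:-→d5:-→d6:-→d7:-→d8:-→d9:-→d10:-→d11:-→d12:-→d13:-→d14:-→d15:-→d16:H4→d17:-→d18:-→d19:-→d20:H0→d21:- -> H0
  + 70.162.66.0/24 (H5) depth=24
  lookup 194.205.102.0: bits 110000101100110101100110 walk d0:H2→d1:-→d2:-→d3:-→d4:-→d5:-→d6:-→d7:-→d8:-→d9:-→d10:-→d11:-→d12:-→d13:-→d14:-→d15:-→d16:H4→d17:-→d18:-→d19:-→d20:H0→d21:-→d22:-→d23:-→d24:H1 -> H1
  - 194.205.0.0/16 clear@16
  + 70.162.66.0/24 (H1) depth=24

== LOOKUPS ==
["no-route","H6","H4","H1","H3","H1","H4","H0","H1"]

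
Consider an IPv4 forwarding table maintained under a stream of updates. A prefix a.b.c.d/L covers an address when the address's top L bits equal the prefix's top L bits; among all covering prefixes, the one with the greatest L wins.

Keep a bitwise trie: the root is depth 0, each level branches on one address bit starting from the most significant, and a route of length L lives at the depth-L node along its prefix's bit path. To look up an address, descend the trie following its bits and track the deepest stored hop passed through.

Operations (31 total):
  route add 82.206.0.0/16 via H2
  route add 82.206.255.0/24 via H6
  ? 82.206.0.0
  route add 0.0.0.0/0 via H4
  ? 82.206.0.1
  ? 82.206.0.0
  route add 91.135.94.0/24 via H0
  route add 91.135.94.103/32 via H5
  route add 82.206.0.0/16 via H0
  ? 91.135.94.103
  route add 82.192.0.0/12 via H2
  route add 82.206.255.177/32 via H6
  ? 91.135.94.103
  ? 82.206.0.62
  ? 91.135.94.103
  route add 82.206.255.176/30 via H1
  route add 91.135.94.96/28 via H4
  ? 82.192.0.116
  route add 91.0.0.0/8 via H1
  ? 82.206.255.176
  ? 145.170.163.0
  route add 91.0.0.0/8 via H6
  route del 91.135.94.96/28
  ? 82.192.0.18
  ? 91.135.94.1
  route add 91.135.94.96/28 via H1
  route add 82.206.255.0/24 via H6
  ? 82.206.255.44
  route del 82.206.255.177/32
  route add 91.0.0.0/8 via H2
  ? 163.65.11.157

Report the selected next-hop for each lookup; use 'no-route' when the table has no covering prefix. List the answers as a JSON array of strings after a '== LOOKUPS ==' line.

Trace:
  add 82.206.0.0/16 -> H2 at depth 16
  add 82.206.255.0/24 -> H6 at depth 24
  Q 82.206.0.0: descend 0101001011001110 ; hops seen [H2] ; pick H2
  add 0.0.0.0/0 -> H4 at depth 0
  Q 82.206.0.1: descend 0101001011001110 ; hops seen [H4,H2] ; pick H2
  Q 82.206.0.0: descend 0101001011001110 ; hops seen [H4,H2] ; pick H2
  add 91.135.94.0/24 -> H0 at depth 24
  add 91.135.94.103/32 -> H5 at depth 32
  add 82.206.0.0/16 -> H0 at depth 16
  Q 91.135.94.103: descend 01011011100001110101111001100111 ; hops seen [H4,H0,H5] ; pick H5
  add 82.192.0.0/12 -> H2 at depth 12
  add 82.206.255.177/32 -> H6 at depth 32
  Q 91.135.94.103: descend 01011011100001110101111001100111 ; hops seen [H4,H0,H5] ; pick H5
  Q 82.206.0.62: descend 0101001011001110 ; hops seen [H4,H2,H0] ; pick H0
  Q 91.135.94.103: descend 01011011100001110101111001100111 ; hops seen [H4,H0,H5] ; pick H5
  add 82.206.255.176/30 -> H1 at depth 30
  add 91.135.94.96/28 -> H4 at depth 28
  Q 82.192.0.116: descend 010100101100 ; hops seen [H4,H2] ; pick H2
  add 91.0.0.0/8 -> H1 at depth 8
  Q 82.206.255.176: descend 0101001011001110111111111011000 ; hops seen [H4,H2,H0,H6,H1] ; pick H1
  Q 145.170.163.0: descend ε ; hops seen [H4] ; pick H4
  add 91.0.0.0/8 -> H6 at depth 8
  - 91.135.94.96/28 clear@28
  Q 82.192.0.18: descend 010100101100 ; hops seen [H4,H2] ; pick H2
  Q 91.135.94.1: descend 0101101110000111010111100 ; hops seen [H4,H6,H0] ; pick H0
  add 91.135.94.96/28 -> H1 at depth 28
  add 82.206.255.0/24 -> H6 at depth 24
  Q 82.206.255.44: descend 010100101100111011111111 ; hops seen [H4,H2,H0,H6] ; pick H6
  - 82.206.255.177/32 clear@32
  add 91.0.0.0/8 -> H2 at depth 8
  Q 163.65.11.157: descend ε ; hops seen [H4] ; pick H4

== LOOKUPS ==
["H2","H2","H2","H5","H5","H0","H5","H2","H1","H4","H2","H0","H6","H4"]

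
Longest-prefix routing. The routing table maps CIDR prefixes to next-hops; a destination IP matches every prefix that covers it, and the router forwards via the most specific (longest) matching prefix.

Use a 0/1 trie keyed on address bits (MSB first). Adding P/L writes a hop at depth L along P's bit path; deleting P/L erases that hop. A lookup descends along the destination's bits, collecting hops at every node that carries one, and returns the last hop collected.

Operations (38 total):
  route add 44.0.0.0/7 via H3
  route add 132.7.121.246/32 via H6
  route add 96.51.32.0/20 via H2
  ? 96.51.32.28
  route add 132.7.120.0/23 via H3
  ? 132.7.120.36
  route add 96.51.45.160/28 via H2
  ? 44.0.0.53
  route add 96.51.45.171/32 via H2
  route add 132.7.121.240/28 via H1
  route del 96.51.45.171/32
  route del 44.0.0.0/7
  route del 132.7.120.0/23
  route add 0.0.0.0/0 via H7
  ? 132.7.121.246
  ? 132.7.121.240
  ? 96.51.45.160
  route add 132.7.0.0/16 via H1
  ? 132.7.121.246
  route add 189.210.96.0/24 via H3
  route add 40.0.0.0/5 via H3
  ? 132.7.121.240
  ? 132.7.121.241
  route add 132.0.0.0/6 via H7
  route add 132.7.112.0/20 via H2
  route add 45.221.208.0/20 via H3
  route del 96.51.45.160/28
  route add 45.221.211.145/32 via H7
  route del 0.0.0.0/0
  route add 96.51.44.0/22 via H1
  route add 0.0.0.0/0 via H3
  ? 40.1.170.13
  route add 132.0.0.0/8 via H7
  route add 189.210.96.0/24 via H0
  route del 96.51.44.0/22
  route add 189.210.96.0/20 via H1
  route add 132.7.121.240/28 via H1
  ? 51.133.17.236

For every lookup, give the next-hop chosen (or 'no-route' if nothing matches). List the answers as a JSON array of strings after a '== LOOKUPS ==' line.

Process each operation:
  add 44.0.0.0/7 -> H3 at depth 7
  add 132.7.121.246/32 -> H6 at depth 32
  add 96.51.32.0/20 -> H2 at depth 20
  ? 96.51.32.28  path d0:-→d1:-→d2:-→d3:-→d4:-→d5:-→d6:-→d7:-→d8:-→d9:-→d10:-→d11:-→d12:-→d13:-→d14:-→d15:-→d16:-→d17:-→d18:-→d19:-→d20:H2  best=H2
  add 132.7.120.0/23 -> H3 at depth 23
  ? 132.7.120.36  path d0:-→d1:-→d2:-→d3:-→d4:-→d5:-→d6:-→d7:-→d8:-→d9:-→d10:-→d11:-→d12:-→d13:-→d14:-→d15:-→d16:-→d17:-→d18:-→d19:-→d20:-→d21:-→d22:-→d23:H3  best=H3
  add 96.51.45.160/28 -> H2 at depth 28
  ? 44.0.0.53  path d0:-→d1:-→d2:-→d3:-→d4:-→d5:-→d6:-→d7:H3  best=H3
  add 96.51.45.171/32 -> H2 at depth 32
  add 132.7.121.240/28 -> H1 at depth 28
  - 96.51.45.171/32 clear@32
  - 44.0.0.0/7 clear@7
  - 132.7.120.0/23 clear@23
  add 0.0.0.0/0 -> H7 at depth 0
  ? 132.7.121.246  path d0:H7→d1:-→d2:-→d3:-→d4:-→d5:-→d6:-→d7:-→d8:-→d9:-→d10:-→d11:-→d12:-→d13:-→d14:-→d15:-→d16:-→d17:-→d18:-→d19:-→d20:-→d21:-→d22:-→d23:-→d24:-→d25:-→d26:-→d27:-→d28:H1→d29:-→d30:-→d31:-→d32:H6  best=H6
  ? 132.7.121.240  path d0:H7→d1:-→d2:-→d3:-→d4:-→d5:-→d6:-→d7:-→d8:-→d9:-→d10:-→d11:-→d12:-→d13:-→d14:-→d15:-→d16:-→d17:-→d18:-→d19:-→d20:-→d21:-→d22:-→d23:-→d24:-→d25:-→d26:-→d27:-→d28:H1→d29:-  best=H1
  ? 96.51.45.160  path d0:H7→d1:-→d2:-→d3:-→d4:-→d5:-→d6:-→d7:-→d8:-→d9:-→d10:-→d11:-→d12:-→d13:-→d14:-→d15:-→d16:-→d17:-→d18:-→d19:-→d20:H2→d21:-→d22:-→d23:-→d24:-→d25:-→d26:-→d27:-→d28:H2  best=H2
  add 132.7.0.0/16 -> H1 at depth 16
  ? 132.7.121.246  path d0:H7→d1:-→d2:-→d3:-→d4:-→d5:-→d6:-→d7:-→d8:-→d9:-→d10:-→d11:-→d12:-→d13:-→d14:-→d15:-→d16:H1→d17:-→d18:-→d19:-→d20:-→d21:-→d22:-→d23:-→d24:-→d25:-→d26:-→d27:-→d28:H1→d29:-→d30:-→d31:-→d32:H6  best=H6
  add 189.210.96.0/24 -> H3 at depth 24
  add 40.0.0.0/5 -> H3 at depth 5
  ? 132.7.121.240  path d0:H7→d1:-→d2:-→d3:-→d4:-→d5:-→d6:-→d7:-→d8:-→d9:-→d10:-→d11:-→d12:-→d13:-→d14:-→d15:-→d16:H1→d17:-→d18:-→d19:-→d20:-→d21:-→d22:-→d23:-→d24:-→d25:-→d26:-→d27:-→d28:H1→d29:-  best=H1
  ? 132.7.121.241  path d0:H7→d1:-→d2:-→d3:-→d4:-→d5:-→d6:-→d7:-→d8:-→d9:-→d10:-→d11:-→d12:-→d13:-→d14:-→d15:-→d16:H1→d17:-→d18:-→d19:-→d20:-→d21:-→d22:-→d23:-→d24:-→d25:-→d26:-→d27:-→d28:H1→d29:-  best=H1
  add 132.0.0.0/6 -> H7 at depth 6
  add 132.7.112.0/20 -> H2 at depth 20
  add 45.221.208.0/20 -> H3 at depth 20
  - 96.51.45.160/28 clear@28
  add 45.221.211.145/32 -> H7 at depth 32
  - 0.0.0.0/0 clear@0
  add 96.51.44.0/22 -> H1 at depth 22
  add 0.0.0.0/0 -> H3 at depth 0
  ? 40.1.170.13  path d0:H3→d1:-→d2:-→d3:-→d4:-→d5:H3  best=H3
  add 132.0.0.0/8 -> H7 at depth 8
  add 189.210.96.0/24 -> H0 at depth 24
  - 96.51.44.0/22 clear@22
  add 189.210.96.0/20 -> H1 at depth 20
  add 132.7.121.240/28 -> H1 at depth 28
  ? 51.133.17.236  path d0:H3→d1:-→d2:-→d3:-  best=H3

== LOOKUPS ==
["H2","H3","H3","H6","H1","H2","H6","H1","H1","H3","H3"]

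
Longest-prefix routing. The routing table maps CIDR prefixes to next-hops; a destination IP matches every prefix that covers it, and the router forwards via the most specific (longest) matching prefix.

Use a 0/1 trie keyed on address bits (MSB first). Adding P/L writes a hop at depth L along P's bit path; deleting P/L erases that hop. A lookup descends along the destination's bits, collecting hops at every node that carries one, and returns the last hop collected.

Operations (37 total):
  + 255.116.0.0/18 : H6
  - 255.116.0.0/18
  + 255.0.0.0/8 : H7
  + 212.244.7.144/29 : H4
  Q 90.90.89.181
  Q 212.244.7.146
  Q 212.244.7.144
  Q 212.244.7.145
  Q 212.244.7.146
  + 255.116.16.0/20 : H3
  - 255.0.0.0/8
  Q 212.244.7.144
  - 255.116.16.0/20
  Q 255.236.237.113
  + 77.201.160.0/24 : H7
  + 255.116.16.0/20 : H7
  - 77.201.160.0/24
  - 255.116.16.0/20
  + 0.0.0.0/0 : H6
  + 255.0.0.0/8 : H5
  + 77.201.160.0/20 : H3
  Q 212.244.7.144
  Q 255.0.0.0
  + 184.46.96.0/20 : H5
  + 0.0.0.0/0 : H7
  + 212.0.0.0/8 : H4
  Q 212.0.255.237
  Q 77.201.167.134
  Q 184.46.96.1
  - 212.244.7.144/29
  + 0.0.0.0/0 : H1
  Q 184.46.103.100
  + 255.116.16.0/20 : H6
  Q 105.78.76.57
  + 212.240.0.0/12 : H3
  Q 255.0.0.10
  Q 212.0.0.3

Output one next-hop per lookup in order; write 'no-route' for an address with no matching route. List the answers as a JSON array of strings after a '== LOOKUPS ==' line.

Process each operation:
  add 255.116.0.0/18 -> H6 at depth 18
  del 255.116.0.0/18 (clear depth 18)
  add 255.0.0.0/8 -> H7 at depth 8
  add 212.244.7.144/29 -> H4 at depth 29
  ? 90.90.89.181  path d0:-  best=no-route
  ? 212.244.7.146  path d0:-→d1:-→d2:-→d3:-→d4:-→d5:-→d6:-→d7:-→d8:-→d9:-→d10:-→d11:-→d12:-→d13:-→d14:-→d15:-→d16:-→d17:-→d18:-→d19:-→d20:-→d21:-→d22:-→d23:-→d24:-→d25:-→d26:-→d27:-→d28:-→d29:H4  best=H4
  ? 212.244.7.144  path d0:-→d1:-→d2:-→d3:-→d4:-→d5:-→d6:-→d7:-→d8:-→d9:-→d10:-→d11:-→d12:-→d13:-→d14:-→d15:-→d16:-→d17:-→d18:-→d19:-→d20:-→d21:-→d22:-→d23:-→d24:-→d25:-→d26:-→d27:-→d28:-→d29:H4  best=H4
  ? 212.244.7.145  path d0:-→d1:-→d2:-→d3:-→d4:-→d5:-→d6:-→d7:-→d8:-→d9:-→d10:-→d11:-→d12:-→d13:-→d14:-→d15:-→d16:-→d17:-→d18:-→d19:-→d20:-→d21:-→d22:-→d23:-→d24:-→d25:-→d26:-→d27:-→d28:-→d29:H4  best=H4
  ? 212.244.7.146  path d0:-→d1:-→d2:-→d3:-→d4:-→d5:-→d6:-→d7:-→d8:-→d9:-→d10:-→d11:-→d12:-→d13:-→d14:-→d15:-→d16:-→d17:-→d18:-→d19:-→d20:-→d21:-→d22:-→d23:-→d24:-→d25:-→d26:-→d27:-→d28:-→d29:H4  best=H4
  add 255.116.16.0/20 -> H3 at depth 20
  del 255.0.0.0/8 (clear depth 8)
  ? 212.244.7.144  path d0:-→d1:-→d2:-→d3:-→d4:-→d5:-→d6:-→d7:-→d8:-→d9:-→d10:-→d11:-→d12:-→d13:-→d14:-→d15:-→d16:-→d17:-→d18:-→d19:-→d20:-→d21:-→d22:-→d23:-→d24:-→d25:-→d26:-→d27:-→d28:-→d29:H4  best=H4
  del 255.116.16.0/20 (clear depth 20)
  ? 255.236.237.113  path d0:-→d1:-→d2:-→d3:-→d4:-→d5:-→d6:-→d7:-→d8:-  best=no-route
  add 77.201.160.0/24 -> H7 at depth 24
  add 255.116.16.0/20 -> H7 at depth 20
  del 77.201.160.0/24 (clear depth 24)
  del 255.116.16.0/20 (clear depth 20)
  add 0.0.0.0/0 -> H6 at depth 0
  add 255.0.0.0/8 -> H5 at depth 8
  add 77.201.160.0/20 -> H3 at depth 20
  ? 212.244.7.144  path d0:H6→d1:-→d2:-→d3:-→d4:-→d5:-→d6:-→d7:-→d8:-→d9:-→d10:-→d11:-→d12:-→d13:-→d14:-→d15:-→d16:-→d17:-→d18:-→d19:-→d20:-→d21:-→d22:-→d23:-→d24:-→d25:-→d26:-→d27:-→d28:-→d29:H4  best=H4
  ? 255.0.0.0  path d0:H6→d1:-→d2:-→d3:-→d4:-→d5:-→d6:-→d7:-→d8:H5→d9:-  best=H5
  add 184.46.96.0/20 -> H5 at depth 20
  add 0.0.0.0/0 -> H7 at depth 0
  add 212.0.0.0/8 -> H4 at depth 8
  ? 212.0.255.237  path d0:H7→d1:-→d2:-→d3:-→d4:-→d5:-→d6:-→d7:-→d8:H4  best=H4
  ? 77.201.167.134  path d0:H7→d1:-→d2:-→d3:-→d4:-→d5:-→d6:-→d7:-→d8:-→d9:-→d10:-→d11:-→d12:-→d13:-→d14:-→d15:-→d16:-→d17:-→d18:-→d19:-→d20:H3→d21:-  best=H3
  ? 184.46.96.1  path d0:H7→d1:-→d2:-→d3:-→d4:-→d5:-→d6:-→d7:-→d8:-→d9:-→d10:-→d11:-→d12:-→d13:-→d14:-→d15:-→d16:-→d17:-→d18:-→d19:-→d20:H5  best=H5
  del 212.244.7.144/29 (clear depth 29)
  add 0.0.0.0/0 -> H1 at depth 0
  ? 184.46.103.100  path d0:H1→d1:-→d2:-→d3:-→d4:-→d5:-→d6:-→d7:-→d8:-→d9:-→d10:-→d11:-→d12:-→d13:-→d14:-→d15:-→d16:-→d17:-→d18:-→d19:-→d20:H5  best=H5
  add 255.116.16.0/20 -> H6 at depth 20
  ? 105.78.76.57  path d0:H1→d1:-→d2:-  best=H1
  add 212.240.0.0/12 -> H3 at depth 12
  ? 255.0.0.10  path d0:H1→d1:-→d2:-→d3:-→d4:-→d5:-→d6:-→d7:-→d8:H5→d9:-  best=H5
  ? 212.0.0.3  path d0:H1→d1:-→d2:-→d3:-→d4:-→d5:-→d6:-→d7:-→d8:H4  best=H4

== LOOKUPS ==
["no-route","H4","H4","H4","H4","H4","no-route","H4","H5","H4","H3","H5","H5","H1","H5","H4"]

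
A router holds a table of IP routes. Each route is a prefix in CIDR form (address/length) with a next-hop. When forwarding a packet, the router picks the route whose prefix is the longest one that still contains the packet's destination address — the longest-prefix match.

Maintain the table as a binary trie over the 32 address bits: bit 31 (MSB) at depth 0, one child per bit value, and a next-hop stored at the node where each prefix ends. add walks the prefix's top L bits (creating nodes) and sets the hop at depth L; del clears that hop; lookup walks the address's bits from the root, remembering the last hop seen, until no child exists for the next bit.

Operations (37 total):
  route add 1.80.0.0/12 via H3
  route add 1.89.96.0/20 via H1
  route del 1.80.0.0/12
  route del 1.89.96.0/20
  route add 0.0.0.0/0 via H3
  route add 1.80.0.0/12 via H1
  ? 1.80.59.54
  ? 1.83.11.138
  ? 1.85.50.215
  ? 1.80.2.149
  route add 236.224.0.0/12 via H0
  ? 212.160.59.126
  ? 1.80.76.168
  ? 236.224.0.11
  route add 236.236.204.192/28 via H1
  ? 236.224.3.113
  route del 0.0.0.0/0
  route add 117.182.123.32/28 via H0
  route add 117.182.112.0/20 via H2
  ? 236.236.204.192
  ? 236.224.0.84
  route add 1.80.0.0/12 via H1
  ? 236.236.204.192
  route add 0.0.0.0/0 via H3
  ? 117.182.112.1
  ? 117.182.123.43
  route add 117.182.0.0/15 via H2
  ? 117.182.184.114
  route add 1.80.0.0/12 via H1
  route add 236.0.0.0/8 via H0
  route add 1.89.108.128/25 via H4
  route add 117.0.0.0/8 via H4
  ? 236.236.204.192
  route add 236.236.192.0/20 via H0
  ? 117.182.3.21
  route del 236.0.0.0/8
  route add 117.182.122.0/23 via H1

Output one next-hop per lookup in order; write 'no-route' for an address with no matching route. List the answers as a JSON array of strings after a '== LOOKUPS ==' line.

Trace:
  add 1.80.0.0/12 -> H3 at depth 12
  add 1.89.96.0/20 -> H1 at depth 20
  del 1.80.0.0/12 (clear depth 12)
  del 1.89.96.0/20 (clear depth 20)
  add 0.0.0.0/0 -> H3 at depth 0
  add 1.80.0.0/12 -> H1 at depth 12
  ? 1.80.59.54  path d0:H3→d1:-→d2:-→d3:-→d4:-→d5:-→d6:-→d7:-→d8:-→d9:-→d10:-→d11:-→d12:H1  best=H1
  ? 1.83.11.138  path d0:H3→d1:-→d2:-→d3:-→d4:-→d5:-→d6:-→d7:-→d8:-→d9:-→d10:-→d11:-→d12:H1  best=H1
  ? 1.85.50.215  path d0:H3→d1:-→d2:-→d3:-→d4:-→d5:-→d6:-→d7:-→d8:-→d9:-→d10:-→d11:-→d12:H1  best=H1
  ? 1.80.2.149  path d0:H3→d1:-→d2:-→d3:-→d4:-→d5:-→d6:-→d7:-→d8:-→d9:-→d10:-→d11:-→d12:H1  best=H1
  add 236.224.0.0/12 -> H0 at depth 12
  ? 212.160.59.126  path d0:H3→d1:-→d2:-  best=H3
  ? 1.80.76.168  path d0:H3→d1:-→d2:-→d3:-→d4:-→d5:-→d6:-→d7:-→d8:-→d9:-→d10:-→d11:-→d12:H1  best=H1
  ? 236.224.0.11  path d0:H3→d1:-→d2:-→d3:-→d4:-→d5:-→d6:-→d7:-→d8:-→d9:-→d10:-→d11:-→d12:H0  best=H0
  add 236.236.204.192/28 -> H1 at depth 28
  ? 236.224.3.113  path d0:H3→d1:-→d2:-→d3:-→d4:-→d5:-→d6:-→d7:-→d8:-→d9:-→d10:-→d11:-→d12:H0  best=H0
  del 0.0.0.0/0 (clear depth 0)
  add 117.182.123.32/28 -> H0 at depth 28
  add 117.182.112.0/20 -> H2 at depth 20
  ? 236.236.204.192  path d0:-→d1:-→d2:-→d3:-→d4:-→d5:-→d6:-→d7:-→d8:-→d9:-→d10:-→d11:-→d12:H0→d13:-→d14:-→d15:-→d16:-→d17:-→d18:-→d19:-→d20:-→d21:-→d22:-→d23:-→d24:-→d25:-→d26:-→d27:-→d28:H1  best=H1
  ? 236.224.0.84  path d0:-→d1:-→d2:-→d3:-→d4:-→d5:-→d6:-→d7:-→d8:-→d9:-→d10:-→d11:-→d12:H0  best=H0
  add 1.80.0.0/12 -> H1 at depth 12
  ? 236.236.204.192  path d0:-→d1:-→d2:-→d3:-→d4:-→d5:-→d6:-→d7:-→d8:-→d9:-→d10:-→d11:-→d12:H0→d13:-→d14:-→d15:-→d16:-→d17:-→d18:-→d19:-→d20:-→d21:-→d22:-→d23:-→d24:-→d25:-→d26:-→d27:-→d28:H1  best=H1
  add 0.0.0.0/0 -> H3 at depth 0
  ? 117.182.112.1  path d0:H3→d1:-→d2:-→d3:-→d4:-→d5:-→d6:-→d7:-→d8:-→d9:-→d10:-→d11:-→d12:-→d13:-→d14:-→d15:-→d16:-→d17:-→d18:-→d19:-→d20:H2  best=H2
  ? 117.182.123.43  path d0:H3→d1:-→d2:-→d3:-→d4:-→d5:-→d6:-→d7:-→d8:-→d9:-→d10:-→d11:-→d12:-→d13:-→d14:-→d15:-→d16:-→d17:-→d18:-→d19:-→d20:H2→d21:-→d22:-→d23:-→d24:-→d25:-→d26:-→d27:-→d28:H0  best=H0
  add 117.182.0.0/15 -> H2 at depth 15
  ? 117.182.184.114  path d0:H3→d1:-→d2:-→d3:-→d4:-→d5:-→d6:-→d7:-→d8:-→d9:-→d10:-→d11:-→d12:-→d13:-→d14:-→d15:H2→d16:-  best=H2
  add 1.80.0.0/12 -> H1 at depth 12
  add 236.0.0.0/8 -> H0 at depth 8
  add 1.89.108.128/25 -> H4 at depth 25
  add 117.0.0.0/8 -> H4 at depth 8
  ? 236.236.204.192  path d0:H3→d1:-→d2:-→d3:-→d4:-→d5:-→d6:-→d7:-→d8:H0→d9:-→d10:-→d11:-→d12:H0→d13:-→d14:-→d15:-→d16:-→d17:-→d18:-→d19:-→d20:-→d21:-→d22:-→d23:-→d24:-→d25:-→d26:-→d27:-→d28:H1  best=H1
  add 236.236.192.0/20 -> H0 at depth 20
  ? 117.182.3.21  path d0:H3→d1:-→d2:-→d3:-→d4:-→d5:-→d6:-→d7:-→d8:H4→d9:-→d10:-→d11:-→d12:-→d13:-→d14:-→d15:H2→d16:-→d17:-  best=H2
  del 236.0.0.0/8 (clear depth 8)
  add 117.182.122.0/23 -> H1 at depth 23

== LOOKUPS ==
["H1","H1","H1","H1","H3","H1","H0","H0","H1","H0","H1","H2","H0","H2","H1","H2"]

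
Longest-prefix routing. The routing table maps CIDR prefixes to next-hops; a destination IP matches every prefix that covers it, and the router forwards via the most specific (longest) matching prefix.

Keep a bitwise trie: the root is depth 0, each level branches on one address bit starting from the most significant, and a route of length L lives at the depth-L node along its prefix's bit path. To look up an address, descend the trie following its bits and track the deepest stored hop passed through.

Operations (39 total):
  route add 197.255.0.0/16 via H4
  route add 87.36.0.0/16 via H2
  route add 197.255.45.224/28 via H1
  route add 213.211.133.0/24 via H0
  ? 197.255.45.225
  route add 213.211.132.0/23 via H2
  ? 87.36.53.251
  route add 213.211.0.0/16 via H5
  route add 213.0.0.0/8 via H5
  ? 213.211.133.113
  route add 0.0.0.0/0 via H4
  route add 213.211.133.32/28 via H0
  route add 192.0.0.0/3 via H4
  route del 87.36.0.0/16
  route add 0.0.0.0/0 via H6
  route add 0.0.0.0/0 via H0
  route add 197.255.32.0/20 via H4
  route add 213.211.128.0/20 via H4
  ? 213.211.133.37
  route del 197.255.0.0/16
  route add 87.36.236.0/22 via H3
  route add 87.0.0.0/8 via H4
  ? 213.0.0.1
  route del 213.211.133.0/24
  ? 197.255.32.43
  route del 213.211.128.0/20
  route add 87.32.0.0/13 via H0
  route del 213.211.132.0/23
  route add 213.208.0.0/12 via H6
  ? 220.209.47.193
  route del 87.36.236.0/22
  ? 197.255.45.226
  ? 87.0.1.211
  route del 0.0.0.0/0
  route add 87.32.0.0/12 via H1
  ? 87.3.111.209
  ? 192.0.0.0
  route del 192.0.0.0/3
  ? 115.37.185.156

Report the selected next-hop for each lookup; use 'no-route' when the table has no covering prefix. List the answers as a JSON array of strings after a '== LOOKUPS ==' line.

Apply in order:
  add 197.255.0.0/16 -> H4 at depth 16
  add 87.36.0.0/16 -> H2 at depth 16
  add 197.255.45.224/28 -> H1 at depth 28
  add 213.211.133.0/24 -> H0 at depth 24
  Q 197.255.45.225: descend 1100010111111111001011011110 ; hops seen [H4,H1] ; pick H1
  add 213.211.132.0/23 -> H2 at depth 23
  Q 87.36.53.251: descend 0101011100100100 ; hops seen [H2] ; pick H2
  add 213.211.0.0/16 -> H5 at depth 16
  add 213.0.0.0/8 -> H5 at depth 8
  Q 213.211.133.113: descend 110101011101001110000101 ; hops seen [H5,H5,H2,H0] ; pick H0
  add 0.0.0.0/0 -> H4 at depth 0
  add 213.211.133.32/28 -> H0 at depth 28
  add 192.0.0.0/3 -> H4 at depth 3
  - 87.36.0.0/16 clear@16
  add 0.0.0.0/0 -> H6 at depth 0
  add 0.0.0.0/0 -> H0 at depth 0
  add 197.255.32.0/20 -> H4 at depth 20
  add 213.211.128.0/20 -> H4 at depth 20
  Q 213.211.133.37: descend 1101010111010011100001010010 ; hops seen [H0,H4,H5,H5,H4,H2,H0,H0] ; pick H0
  - 197.255.0.0/16 clear@16
  add 87.36.236.0/22 -> H3 at depth 22
  add 87.0.0.0/8 -> H4 at depth 8
  Q 213.0.0.1: descend 11010101 ; hops seen [H0,H4,H5] ; pick H5
  - 213.211.133.0/24 clear@24
  Q 197.255.32.43: descend 11000101111111110010 ; hops seen [H0,H4,H4] ; pick H4
  - 213.211.128.0/20 clear@20
  add 87.32.0.0/13 -> H0 at depth 13
  - 213.211.132.0/23 clear@23
  add 213.208.0.0/12 -> H6 at depth 12
  Q 220.209.47.193: descend 1101 ; hops seen [H0,H4] ; pick H4
  - 87.36.236.0/22 clear@22
  Q 197.255.45.226: descend 1100010111111111001011011110 ; hops seen [H0,H4,H4,H1] ; pick H1
  Q 87.0.1.211: descend 0101011100 ; hops seen [H0,H4] ; pick H4
  - 0.0.0.0/0 clear@0
  add 87.32.0.0/12 -> H1 at depth 12
  Q 87.3.111.209: descend 0101011100 ; hops seen [H4] ; pick H4
  Q 192.0.0.0: descend 11000 ; hops seen [H4] ; pick H4
  - 192.0.0.0/3 clear@3
  Q 115.37.185.156: descend 01 ; hops seen [∅] ; pick no-route

== LOOKUPS ==
["H1","H2","H0","H0","H5","H4","H4","H1","H4","H4","H4","no-route"]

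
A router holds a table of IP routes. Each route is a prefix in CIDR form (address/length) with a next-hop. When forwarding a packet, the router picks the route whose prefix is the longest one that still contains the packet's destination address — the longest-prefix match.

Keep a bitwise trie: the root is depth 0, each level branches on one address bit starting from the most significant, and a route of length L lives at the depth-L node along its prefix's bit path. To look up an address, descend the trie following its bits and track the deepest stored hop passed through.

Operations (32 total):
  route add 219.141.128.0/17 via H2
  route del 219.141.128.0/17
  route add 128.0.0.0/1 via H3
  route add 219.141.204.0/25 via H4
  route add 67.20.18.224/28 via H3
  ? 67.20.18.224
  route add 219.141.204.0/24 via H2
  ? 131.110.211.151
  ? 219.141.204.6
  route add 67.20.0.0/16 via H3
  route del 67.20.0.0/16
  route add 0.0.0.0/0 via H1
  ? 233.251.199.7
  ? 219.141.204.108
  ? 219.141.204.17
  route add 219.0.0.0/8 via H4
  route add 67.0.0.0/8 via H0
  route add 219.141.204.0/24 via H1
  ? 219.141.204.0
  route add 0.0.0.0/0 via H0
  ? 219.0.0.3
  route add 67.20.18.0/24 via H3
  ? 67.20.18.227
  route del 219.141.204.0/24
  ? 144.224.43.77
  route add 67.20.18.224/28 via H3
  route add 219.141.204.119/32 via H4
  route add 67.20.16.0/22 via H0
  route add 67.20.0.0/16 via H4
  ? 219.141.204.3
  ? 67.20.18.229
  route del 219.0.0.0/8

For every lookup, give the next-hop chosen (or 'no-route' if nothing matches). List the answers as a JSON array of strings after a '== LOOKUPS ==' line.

Process each operation:
  add 219.141.128.0/17 -> H2 at depth 17
  - 219.141.128.0/17 clear@17
  add 128.0.0.0/1 -> H3 at depth 1
  add 219.141.204.0/25 -> H4 at depth 25
  add 67.20.18.224/28 -> H3 at depth 28
  lookup 67.20.18.224: bits 0100001100010100000100101110 walk d0:-→d1:-→d2:-→d3:-→d4:-→d5:-→d6:-→d7:-→d8:-→d9:-→d10:-→d11:-→d12:-→d13:-→d14:-→d15:-→d16:-→d17:-→d18:-→d19:-→d20:-→d21:-→d22:-→d23:-→d24:-→d25:-→d26:-→d27:-→d28:H3 -> H3
  add 219.141.204.0/24 -> H2 at depth 24
  lookup 131.110.211.151: bits 1 walk d0:-→d1:H3 -> H3
  lookup 219.141.204.6: bits 1101101110001101110011000 walk d0:-→d1:H3→d2:-→d3:-→d4:-→d5:-→d6:-→d7:-→d8:-→d9:-→d10:-→d11:-→d12:-→d13:-→d14:-→d15:-→d16:-→d17:-→d18:-→d19:-→d20:-→d21:-→d22:-→d23:-→d24:H2→d25:H4 -> H4
  add 67.20.0.0/16 -> H3 at depth 16
  - 67.20.0.0/16 clear@16
  add 0.0.0.0/0 -> H1 at depth 0
  lookup 233.251.199.7: bits 11 walk d0:H1→d1:H3→d2:- -> H3
  lookup 219.141.204.108: bits 1101101110001101110011000 walk d0:H1→d1:H3→d2:-→d3:-→d4:-→d5:-→d6:-→d7:-→d8:-→d9:-→d10:-→d11:-→d12:-→d13:-→d14:-→d15:-→d16:-→d17:-→d18:-→d19:-→d20:-→d21:-→d22:-→d23:-→d24:H2→d25:H4 -> H4
  lookup 219.141.204.17: bits 1101101110001101110011000 walk d0:H1→d1:H3→d2:-→d3:-→d4:-→d5:-→d6:-→d7:-→d8:-→d9:-→d10:-→d11:-→d12:-→d13:-→d14:-→d15:-→d16:-→d17:-→d18:-→d19:-→d20:-→d21:-→d22:-→d23:-→d24:H2→d25:H4 -> H4
  add 219.0.0.0/8 -> H4 at depth 8
  add 67.0.0.0/8 -> H0 at depth 8
  add 219.141.204.0/24 -> H1 at depth 24
  lookup 219.141.204.0: bits 1101101110001101110011000 walk d0:H1→d1:H3→d2:-→d3:-→d4:-→d5:-→d6:-→d7:-→d8:H4→d9:-→d10:-→d11:-→d12:-→d13:-→d14:-→d15:-→d16:-→d17:-→d18:-→d19:-→d20:-→d21:-→d22:-→d23:-→d24:H1→d25:H4 -> H4
  add 0.0.0.0/0 -> H0 at depth 0
  lookup 219.0.0.3: bits 11011011 walk d0:H0→d1:H3→d2:-→d3:-→d4:-→d5:-→d6:-→d7:-→d8:H4 -> H4
  add 67.20.18.0/24 -> H3 at depth 24
  lookup 67.20.18.227: bits 0100001100010100000100101110 walk d0:H0→d1:-→d2:-→d3:-→d4:-→d5:-→d6:-→d7:-→d8:H0→d9:-→d10:-→d11:-→d12:-→d13:-→d14:-→d15:-→d16:-→d17:-→d18:-→d19:-→d20:-→d21:-→d22:-→d23:-→d24:H3→d25:-→d26:-→d27:-→d28:H3 -> H3
  - 219.141.204.0/24 clear@24
  lookup 144.224.43.77: bits 1 walk d0:H0→d1:H3 -> H3
  add 67.20.18.224/28 -> H3 at depth 28
  add 219.141.204.119/32 -> H4 at depth 32
  add 67.20.16.0/22 -> H0 at depth 22
  add 67.20.0.0/16 -> H4 at depth 16
  lookup 219.141.204.3: bits 1101101110001101110011000 walk d0:H0→d1:H3→d2:-→d3:-→d4:-→d5:-→d6:-→d7:-→d8:H4→d9:-→d10:-→d11:-→d12:-→d13:-→d14:-→d15:-→d16:-→d17:-→d18:-→d19:-→d20:-→d21:-→d22:-→d23:-→d24:-→d25:H4 -> H4
  lookup 67.20.18.229: bits 0100001100010100000100101110 walk d0:H0→d1:-→d2:-→d3:-→d4:-→d5:-→d6:-→d7:-→d8:H0→d9:-→d10:-→d11:-→d12:-→d13:-→d14:-→d15:-→d16:H4→d17:-→d18:-→d19:-→d20:-→d21:-→d22:H0→d23:-→d24:H3→d25:-→d26:-→d27:-→d28:H3 -> H3
  - 219.0.0.0/8 clear@8

== LOOKUPS ==
["H3","H3","H4","H3","H4","H4","H4","H4","H3","H3","H4","H3"]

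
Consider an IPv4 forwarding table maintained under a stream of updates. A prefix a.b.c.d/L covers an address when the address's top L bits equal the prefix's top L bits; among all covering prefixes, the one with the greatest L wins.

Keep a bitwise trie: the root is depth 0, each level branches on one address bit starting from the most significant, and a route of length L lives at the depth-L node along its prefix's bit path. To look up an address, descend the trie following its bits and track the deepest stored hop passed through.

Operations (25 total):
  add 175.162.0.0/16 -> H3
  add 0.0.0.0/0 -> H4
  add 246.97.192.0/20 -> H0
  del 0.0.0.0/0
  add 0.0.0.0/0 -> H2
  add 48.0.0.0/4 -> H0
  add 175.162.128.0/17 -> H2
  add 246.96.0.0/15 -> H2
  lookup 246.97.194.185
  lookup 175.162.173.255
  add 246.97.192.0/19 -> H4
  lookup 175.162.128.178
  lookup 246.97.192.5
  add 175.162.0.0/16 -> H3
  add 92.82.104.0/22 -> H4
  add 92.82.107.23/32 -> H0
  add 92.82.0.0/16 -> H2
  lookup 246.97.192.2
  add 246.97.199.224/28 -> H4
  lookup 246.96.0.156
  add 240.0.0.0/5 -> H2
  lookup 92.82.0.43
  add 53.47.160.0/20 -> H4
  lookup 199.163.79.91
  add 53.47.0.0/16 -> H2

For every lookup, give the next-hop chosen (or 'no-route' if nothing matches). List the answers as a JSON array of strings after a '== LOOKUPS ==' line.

Trace:
  + 175.162.0.0/16 (H3) depth=16
  + 0.0.0.0/0 (H4) depth=0
  + 246.97.192.0/20 (H0) depth=20
  - 0.0.0.0/0 clear@0
  + 0.0.0.0/0 (H2) depth=0
  + 48.0.0.0/4 (H0) depth=4
  + 175.162.128.0/17 (H2) depth=17
  + 246.96.0.0/15 (H2) depth=15
  ? 246.97.194.185  path d0:H2→d1:-→d2:-→d3:-→d4:-→d5:-→d6:-→d7:-→d8:-→d9:-→d10:-→d11:-→d12:-→d13:-→d14:-→d15:H2→d16:-→d17:-→d18:-→d19:-→d20:H0  best=H0
  ? 175.162.173.255  path d0:H2→d1:-→d2:-→d3:-→d4:-→d5:-→d6:-→d7:-→d8:-→d9:-→d10:-→d11:-→d12:-→d13:-→d14:-→d15:-→d16:H3→d17:H2  best=H2
  + 246.97.192.0/19 (H4) depth=19
  ? 175.162.128.178  path d0:H2→d1:-→d2:-→d3:-→d4:-→d5:-→d6:-→d7:-→d8:-→d9:-→d10:-→d11:-→d12:-→d13:-→d14:-→d15:-→d16:H3→d17:H2  best=H2
  ? 246.97.192.5  path d0:H2→d1:-→d2:-→d3:-→d4:-→d5:-→d6:-→d7:-→d8:-→d9:-→d10:-→d11:-→d12:-→d13:-→d14:-→d15:H2→d16:-→d17:-→d18:-→d19:H4→d20:H0  best=H0
  + 175.162.0.0/16 (H3) depth=16
  + 92.82.104.0/22 (H4) depth=22
  + 92.82.107.23/32 (H0) depth=32
  + 92.82.0.0/16 (H2) depth=16
  ? 246.97.192.2  path d0:H2→d1:-→d2:-→d3:-→d4:-→d5:-→d6:-→d7:-→d8:-→d9:-→d10:-→d11:-→d12:-→d13:-→d14:-→d15:H2→d16:-→d17:-→d18:-→d19:H4→d20:H0  best=H0
  + 246.97.199.224/28 (H4) depth=28
  ? 246.96.0.156  path d0:H2→d1:-→d2:-→d3:-→d4:-→d5:-→d6:-→d7:-→d8:-→d9:-→d10:-→d11:-→d12:-→d13:-→d14:-→d15:H2  best=H2
  + 240.0.0.0/5 (H2) depth=5
  ? 92.82.0.43  path d0:H2→d1:-→d2:-→d3:-→d4:-→d5:-→d6:-→d7:-→d8:-→d9:-→d10:-→d11:-→d12:-→d13:-→d14:-→d15:-→d16:H2→d17:-  best=H2
  + 53.47.160.0/20 (H4) depth=20
  ? 199.163.79.91  path d0:H2→d1:-→d2:-  best=H2
  + 53.47.0.0/16 (H2) depth=16

== LOOKUPS ==
["H0","H2","H2","H0","H0","H2","H2","H2"]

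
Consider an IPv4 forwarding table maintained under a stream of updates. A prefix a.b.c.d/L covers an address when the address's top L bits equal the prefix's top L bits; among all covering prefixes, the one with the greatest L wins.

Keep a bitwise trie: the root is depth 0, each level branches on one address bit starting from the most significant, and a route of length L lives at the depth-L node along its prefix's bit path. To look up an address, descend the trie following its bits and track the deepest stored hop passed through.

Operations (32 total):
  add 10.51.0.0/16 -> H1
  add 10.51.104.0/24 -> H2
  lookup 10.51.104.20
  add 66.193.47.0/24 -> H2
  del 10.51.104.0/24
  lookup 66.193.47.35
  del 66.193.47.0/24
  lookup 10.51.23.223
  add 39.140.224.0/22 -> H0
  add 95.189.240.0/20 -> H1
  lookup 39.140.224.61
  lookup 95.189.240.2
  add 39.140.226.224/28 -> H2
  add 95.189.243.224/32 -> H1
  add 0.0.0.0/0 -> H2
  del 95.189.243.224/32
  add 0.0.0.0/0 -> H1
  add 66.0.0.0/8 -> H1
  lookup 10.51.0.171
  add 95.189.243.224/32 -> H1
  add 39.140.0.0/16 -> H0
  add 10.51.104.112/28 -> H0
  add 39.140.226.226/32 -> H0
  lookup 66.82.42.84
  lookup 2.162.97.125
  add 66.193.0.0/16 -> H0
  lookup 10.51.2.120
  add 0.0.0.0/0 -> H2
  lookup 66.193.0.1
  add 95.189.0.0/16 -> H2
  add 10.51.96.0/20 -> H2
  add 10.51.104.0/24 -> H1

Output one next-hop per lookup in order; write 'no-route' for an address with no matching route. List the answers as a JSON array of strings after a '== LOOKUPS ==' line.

Trace:
  + 10.51.0.0/16 (H1) depth=16
  + 10.51.104.0/24 (H2) depth=24
  ? 10.51.104.20  path d0:-→d1:-→d2:-→d3:-→d4:-→d5:-→d6:-→d7:-→d8:-→d9:-→d10:-→d11:-→d12:-→d13:-→d14:-→d15:-→d16:H1→d17:-→d18:-→d19:-→d20:-→d21:-→d22:-→d23:-→d24:H2  best=H2
  + 66.193.47.0/24 (H2) depth=24
  del 10.51.104.0/24 (clear depth 24)
  ? 66.193.47.35  path d0:-→d1:-→d2:-→d3:-→d4:-→d5:-→d6:-→d7:-→d8:-→d9:-→d10:-→d11:-→d12:-→d13:-→d14:-→d15:-→d16:-→d17:-→d18:-→d19:-→d20:-→d21:-→d22:-→d23:-→d24:H2  best=H2
  del 66.193.47.0/24 (clear depth 24)
  ? 10.51.23.223  path d0:-→d1:-→d2:-→d3:-→d4:-→d5:-→d6:-→d7:-→d8:-→d9:-→d10:-→d11:-→d12:-→d13:-→d14:-→d15:-→d16:H1→d17:-  best=H1
  + 39.140.224.0/22 (H0) depth=22
  + 95.189.240.0/20 (H1) depth=20
  ? 39.140.224.61  path d0:-→d1:-→d2:-→d3:-→d4:-→d5:-→d6:-→d7:-→d8:-→d9:-→d10:-→d11:-→d12:-→d13:-→d14:-→d15:-→d16:-→d17:-→d18:-→d19:-→d20:-→d21:-→d22:H0  best=H0
  ? 95.189.240.2  path d0:-→d1:-→d2:-→d3:-→d4:-→d5:-→d6:-→d7:-→d8:-→d9:-→d10:-→d11:-→d12:-→d13:-→d14:-→d15:-→d16:-→d17:-→d18:-→d19:-→d20:H1  best=H1
  + 39.140.226.224/28 (H2) depth=28
  + 95.189.243.224/32 (H1) depth=32
  + 0.0.0.0/0 (H2) depth=0
  del 95.189.243.224/32 (clear depth 32)
  + 0.0.0.0/0 (H1) depth=0
  + 66.0.0.0/8 (H1) depth=8
  ? 10.51.0.171  path d0:H1→d1:-→d2:-→d3:-→d4:-→d5:-→d6:-→d7:-→d8:-→d9:-→d10:-→d11:-→d12:-→d13:-→d14:-→d15:-→d16:H1→d17:-  best=H1
  + 95.189.243.224/32 (H1) depth=32
  + 39.140.0.0/16 (H0) depth=16
  + 10.51.104.112/28 (H0) depth=28
  + 39.140.226.226/32 (H0) depth=32
  ? 66.82.42.84  path d0:H1→d1:-→d2:-→d3:-→d4:-→d5:-→d6:-→d7:-→d8:H1  best=H1
  ? 2.162.97.125  path d0:H1→d1:-→d2:-→d3:-→d4:-  best=H1
  + 66.193.0.0/16 (H0) depth=16
  ? 10.51.2.120  path d0:H1→d1:-→d2:-→d3:-→d4:-→d5:-→d6:-→d7:-→d8:-→d9:-→d10:-→d11:-→d12:-→d13:-→d14:-→d15:-→d16:H1→d17:-  best=H1
  + 0.0.0.0/0 (H2) depth=0
  ? 66.193.0.1  path d0:H2→d1:-→d2:-→d3:-→d4:-→d5:-→d6:-→d7:-→d8:H1→d9:-→d10:-→d11:-→d12:-→d13:-→d14:-→d15:-→d16:H0→d17:-→d18:-  best=H0
  + 95.189.0.0/16 (H2) depth=16
  + 10.51.96.0/20 (H2) depth=20
  + 10.51.104.0/24 (H1) depth=24

== LOOKUPS ==
["H2","H2","H1","H0","H1","H1","H1","H1","H1","H0"]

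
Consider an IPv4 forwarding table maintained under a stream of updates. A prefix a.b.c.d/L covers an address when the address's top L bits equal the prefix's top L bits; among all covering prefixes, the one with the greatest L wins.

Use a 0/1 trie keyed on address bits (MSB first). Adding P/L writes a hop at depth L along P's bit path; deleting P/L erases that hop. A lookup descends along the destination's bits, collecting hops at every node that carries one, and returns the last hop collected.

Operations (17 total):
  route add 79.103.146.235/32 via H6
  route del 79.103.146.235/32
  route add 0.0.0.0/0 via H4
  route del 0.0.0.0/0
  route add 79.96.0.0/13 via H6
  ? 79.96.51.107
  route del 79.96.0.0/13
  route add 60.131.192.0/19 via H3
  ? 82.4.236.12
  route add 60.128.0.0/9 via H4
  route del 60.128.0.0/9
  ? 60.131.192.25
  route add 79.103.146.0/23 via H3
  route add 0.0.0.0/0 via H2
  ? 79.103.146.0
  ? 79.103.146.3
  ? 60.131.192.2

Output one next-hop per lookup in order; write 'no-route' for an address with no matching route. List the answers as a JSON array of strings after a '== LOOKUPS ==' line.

Apply in order:
  add 79.103.146.235/32 -> H6 at depth 32
  del 79.103.146.235/32 (clear depth 32)
  add 0.0.0.0/0 -> H4 at depth 0
  del 0.0.0.0/0 (clear depth 0)
  add 79.96.0.0/13 -> H6 at depth 13
  Q 79.96.51.107: descend 0100111101100 ; hops seen [H6] ; pick H6
  del 79.96.0.0/13 (clear depth 13)
  add 60.131.192.0/19 -> H3 at depth 19
  Q 82.4.236.12: descend 010 ; hops seen [∅] ; pick no-route
  add 60.128.0.0/9 -> H4 at depth 9
  del 60.128.0.0/9 (clear depth 9)
  Q 60.131.192.25: descend 0011110010000011110 ; hops seen [H3] ; pick H3
  add 79.103.146.0/23 -> H3 at depth 23
  add 0.0.0.0/0 -> H2 at depth 0
  Q 79.103.146.0: descend 010011110110011110010010 ; hops seen [H2,H3] ; pick H3
  Q 79.103.146.3: descend 010011110110011110010010 ; hops seen [H2,H3] ; pick H3
  Q 60.131.192.2: descend 0011110010000011110 ; hops seen [H2,H3] ; pick H3

== LOOKUPS ==
["H6","no-route","H3","H3","H3","H3"]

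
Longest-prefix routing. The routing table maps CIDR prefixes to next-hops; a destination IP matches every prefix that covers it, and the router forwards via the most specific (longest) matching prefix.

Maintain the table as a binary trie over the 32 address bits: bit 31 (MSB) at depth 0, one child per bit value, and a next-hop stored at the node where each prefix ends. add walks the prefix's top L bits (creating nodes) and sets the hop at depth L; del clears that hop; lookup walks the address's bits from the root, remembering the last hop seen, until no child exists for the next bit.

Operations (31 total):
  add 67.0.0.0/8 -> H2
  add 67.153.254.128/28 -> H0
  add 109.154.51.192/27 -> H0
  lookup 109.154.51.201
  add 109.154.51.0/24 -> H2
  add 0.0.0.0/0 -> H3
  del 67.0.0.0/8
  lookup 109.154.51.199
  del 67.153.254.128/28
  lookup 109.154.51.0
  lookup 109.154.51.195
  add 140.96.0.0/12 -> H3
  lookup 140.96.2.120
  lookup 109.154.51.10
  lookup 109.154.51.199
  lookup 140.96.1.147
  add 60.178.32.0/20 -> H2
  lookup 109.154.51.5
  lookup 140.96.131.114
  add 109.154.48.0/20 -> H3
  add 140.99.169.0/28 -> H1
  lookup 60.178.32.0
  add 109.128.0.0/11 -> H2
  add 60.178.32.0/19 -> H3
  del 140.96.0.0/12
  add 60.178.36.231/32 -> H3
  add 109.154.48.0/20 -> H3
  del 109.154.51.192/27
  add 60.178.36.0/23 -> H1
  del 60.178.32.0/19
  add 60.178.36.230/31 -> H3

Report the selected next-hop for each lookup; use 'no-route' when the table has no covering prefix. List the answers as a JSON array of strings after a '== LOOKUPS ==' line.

Process each operation:
  add 67.0.0.0/8 -> H2 at depth 8
  add 67.153.254.128/28 -> H0 at depth 28
  add 109.154.51.192/27 -> H0 at depth 27
  lookup 109.154.51.201: bits 011011011001101000110011110 walk d0:-→d1:-→d2:-→d3:-→d4:-→d5:-→d6:-→d7:-→d8:-→d9:-→d10:-→d11:-→d12:-→d13:-→d14:-→d15:-→d16:-→d17:-→d18:-→d19:-→d20:-→d21:-→d22:-→d23:-→d24:-→d25:-→d26:-→d27:H0 -> H0
  add 109.154.51.0/24 -> H2 at depth 24
  add 0.0.0.0/0 -> H3 at depth 0
  del 67.0.0.0/8 (clear depth 8)
  lookup 109.154.51.199: bits 011011011001101000110011110 walk d0:H3→d1:-→d2:-→d3:-→d4:-→d5:-→d6:-→d7:-→d8:-→d9:-→d10:-→d11:-→d12:-→d13:-→d14:-→d15:-→d16:-→d17:-→d18:-→d19:-→d20:-→d21:-→d22:-→d23:-→d24:H2→d25:-→d26:-→d27:H0 -> H0
  del 67.153.254.128/28 (clear depth 28)
  lookup 109.154.51.0: bits 011011011001101000110011 walk d0:H3→d1:-→d2:-→d3:-→d4:-→d5:-→d6:-→d7:-→d8:-→d9:-→d10:-→d11:-→d12:-→d13:-→d14:-→d15:-→d16:-→d17:-→d18:-→d19:-→d20:-→d21:-→d22:-→d23:-→d24:H2 -> H2
  lookup 109.154.51.195: bits 011011011001101000110011110 walk d0:H3→d1:-→d2:-→d3:-→d4:-→d5:-→d6:-→d7:-→d8:-→d9:-→d10:-→d11:-→d12:-→d13:-→d14:-→d15:-→d16:-→d17:-→d18:-→d19:-→d20:-→d21:-→d22:-→d23:-→d24:H2→d25:-→d26:-→d27:H0 -> H0
  add 140.96.0.0/12 -> H3 at depth 12
  lookup 140.96.2.120: bits 100011000110 walk d0:H3→d1:-→d2:-→d3:-→d4:-→d5:-→d6:-→d7:-→d8:-→d9:-→d10:-→d11:-→d12:H3 -> H3
  lookup 109.154.51.10: bits 011011011001101000110011 walk d0:H3→d1:-→d2:-→d3:-→d4:-→d5:-→d6:-→d7:-→d8:-→d9:-→d10:-→d11:-→d12:-→d13:-→d14:-→d15:-→d16:-→d17:-→d18:-→d19:-→d20:-→d21:-→d22:-→d23:-→d24:H2 -> H2
  lookup 109.154.51.199: bits 011011011001101000110011110 walk d0:H3→d1:-→d2:-→d3:-→d4:-→d5:-→d6:-→d7:-→d8:-→d9:-→d10:-→d11:-→d12:-→d13:-→d14:-→d15:-→d16:-→d17:-→d18:-→d19:-→d20:-→d21:-→d22:-→d23:-→d24:H2→d25:-→d26:-→d27:H0 -> H0
  lookup 140.96.1.147: bits 100011000110 walk d0:H3→d1:-→d2:-→d3:-→d4:-→d5:-→d6:-→d7:-→d8:-→d9:-→d10:-→d11:-→d12:H3 -> H3
  add 60.178.32.0/20 -> H2 at depth 20
  lookup 109.154.51.5: bits 011011011001101000110011 walk d0:H3→d1:-→d2:-→d3:-→d4:-→d5:-→d6:-→d7:-→d8:-→d9:-→d10:-→d11:-→d12:-→d13:-→d14:-→d15:-→d16:-→d17:-→d18:-→d19:-→d20:-→d21:-→d22:-→d23:-→d24:H2 -> H2
  lookup 140.96.131.114: bits 100011000110 walk d0:H3→d1:-→d2:-→d3:-→d4:-→d5:-→d6:-→d7:-→d8:-→d9:-→d10:-→d11:-→d12:H3 -> H3
  add 109.154.48.0/20 -> H3 at depth 20
  add 140.99.169.0/28 -> H1 at depth 28
  lookup 60.178.32.0: bits 00111100101100100010 walk d0:H3→d1:-→d2:-→d3:-→d4:-→d5:-→d6:-→d7:-→d8:-→d9:-→d10:-→d11:-→d12:-→d13:-→d14:-→d15:-→d16:-→d17:-→d18:-→d19:-→d20:H2 -> H2
  add 109.128.0.0/11 -> H2 at depth 11
  add 60.178.32.0/19 -> H3 at depth 19
  del 140.96.0.0/12 (clear depth 12)
  add 60.178.36.231/32 -> H3 at depth 32
  add 109.154.48.0/20 -> H3 at depth 20
  del 109.154.51.192/27 (clear depth 27)
  add 60.178.36.0/23 -> H1 at depth 23
  del 60.178.32.0/19 (clear depth 19)
  add 60.178.36.230/31 -> H3 at depth 31

== LOOKUPS ==
["H0","H0","H2","H0","H3","H2","H0","H3","H2","H3","H2"]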